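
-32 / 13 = -2.46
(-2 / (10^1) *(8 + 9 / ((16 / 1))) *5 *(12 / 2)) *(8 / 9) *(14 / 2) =-959 / 3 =-319.67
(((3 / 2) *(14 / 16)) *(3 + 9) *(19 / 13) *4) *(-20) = -23940 / 13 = -1841.54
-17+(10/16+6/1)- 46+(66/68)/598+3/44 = -25185539/447304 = -56.31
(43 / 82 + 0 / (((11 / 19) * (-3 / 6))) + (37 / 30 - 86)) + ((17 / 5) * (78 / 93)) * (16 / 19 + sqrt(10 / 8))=-5929129 / 72447 + 221 * sqrt(5) / 155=-78.65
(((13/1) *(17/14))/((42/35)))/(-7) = -1105/588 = -1.88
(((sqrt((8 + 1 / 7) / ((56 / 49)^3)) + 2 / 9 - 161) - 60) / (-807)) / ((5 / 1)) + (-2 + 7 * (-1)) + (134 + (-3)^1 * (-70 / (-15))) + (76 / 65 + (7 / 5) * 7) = 11521379 / 94419 - 7 * sqrt(114) / 129120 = 122.02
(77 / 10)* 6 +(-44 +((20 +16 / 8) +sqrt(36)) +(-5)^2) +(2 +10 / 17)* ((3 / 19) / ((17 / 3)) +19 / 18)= 58.00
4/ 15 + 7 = 109/ 15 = 7.27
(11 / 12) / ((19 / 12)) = 11 / 19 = 0.58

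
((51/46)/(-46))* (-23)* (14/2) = 3.88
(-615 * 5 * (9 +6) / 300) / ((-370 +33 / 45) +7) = 9225 / 21736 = 0.42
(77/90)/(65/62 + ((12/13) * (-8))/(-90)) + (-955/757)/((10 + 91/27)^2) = 3032756458712/4044871529997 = 0.75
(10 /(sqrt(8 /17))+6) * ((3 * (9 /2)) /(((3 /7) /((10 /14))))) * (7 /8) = 945 /8+1575 * sqrt(34) /32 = 405.12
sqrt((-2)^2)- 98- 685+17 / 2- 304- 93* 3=-2711 / 2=-1355.50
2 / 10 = 1 / 5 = 0.20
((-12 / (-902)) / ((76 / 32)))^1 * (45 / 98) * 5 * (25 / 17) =135000 / 7137977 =0.02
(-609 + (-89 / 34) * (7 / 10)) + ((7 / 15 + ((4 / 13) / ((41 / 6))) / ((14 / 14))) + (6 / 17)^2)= -5639566513 / 9242220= -610.20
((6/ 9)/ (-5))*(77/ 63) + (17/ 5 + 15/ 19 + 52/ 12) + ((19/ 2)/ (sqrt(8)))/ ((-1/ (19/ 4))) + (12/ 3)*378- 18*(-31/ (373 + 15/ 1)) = 757261897/ 497610- 361*sqrt(2)/ 32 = 1505.84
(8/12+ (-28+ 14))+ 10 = -10/3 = -3.33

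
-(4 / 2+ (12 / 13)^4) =-77858 / 28561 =-2.73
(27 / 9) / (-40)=-3 / 40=-0.08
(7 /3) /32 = 7 /96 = 0.07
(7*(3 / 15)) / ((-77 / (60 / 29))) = -12 / 319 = -0.04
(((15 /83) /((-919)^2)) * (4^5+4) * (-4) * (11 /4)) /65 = -33924 /911281319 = -0.00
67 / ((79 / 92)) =6164 / 79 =78.03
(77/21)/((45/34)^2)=12716/6075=2.09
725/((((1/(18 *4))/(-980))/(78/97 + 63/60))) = -94849552.58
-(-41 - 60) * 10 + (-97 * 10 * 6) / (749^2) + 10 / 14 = 567005905 / 561001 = 1010.70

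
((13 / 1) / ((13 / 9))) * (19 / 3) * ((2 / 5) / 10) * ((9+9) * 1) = 1026 / 25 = 41.04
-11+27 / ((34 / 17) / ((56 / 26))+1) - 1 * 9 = -6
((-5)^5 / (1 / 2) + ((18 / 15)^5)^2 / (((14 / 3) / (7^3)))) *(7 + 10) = -962045169338 / 9765625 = -98513.43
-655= -655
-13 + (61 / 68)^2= -56391 / 4624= -12.20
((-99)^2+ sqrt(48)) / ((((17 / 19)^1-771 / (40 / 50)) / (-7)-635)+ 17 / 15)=-78211980 / 3960601-31920 * sqrt(3) / 3960601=-19.76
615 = 615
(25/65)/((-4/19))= -95/52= -1.83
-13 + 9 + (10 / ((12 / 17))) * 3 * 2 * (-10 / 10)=-89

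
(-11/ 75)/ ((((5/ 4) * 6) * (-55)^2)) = -2/ 309375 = -0.00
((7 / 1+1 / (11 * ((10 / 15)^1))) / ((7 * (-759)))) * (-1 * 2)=157 / 58443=0.00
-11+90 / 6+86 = 90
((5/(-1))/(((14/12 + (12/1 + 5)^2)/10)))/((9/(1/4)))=-25/5223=-0.00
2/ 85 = 0.02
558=558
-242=-242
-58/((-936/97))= 2813/468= 6.01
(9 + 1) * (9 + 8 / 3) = 350 / 3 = 116.67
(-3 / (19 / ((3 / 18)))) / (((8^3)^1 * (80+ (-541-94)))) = 1 / 10798080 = 0.00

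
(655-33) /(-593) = -622 /593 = -1.05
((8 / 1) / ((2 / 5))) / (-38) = -10 / 19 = -0.53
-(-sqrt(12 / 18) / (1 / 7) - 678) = 7 * sqrt(6) / 3 +678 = 683.72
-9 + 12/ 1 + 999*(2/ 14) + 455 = 600.71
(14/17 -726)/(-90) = 6164/765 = 8.06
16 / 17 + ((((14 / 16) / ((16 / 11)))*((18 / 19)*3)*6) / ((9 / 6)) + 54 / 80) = 218477 / 25840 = 8.45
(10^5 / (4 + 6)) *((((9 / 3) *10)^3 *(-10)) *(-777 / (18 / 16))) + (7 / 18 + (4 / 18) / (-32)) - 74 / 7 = 1864799999989.81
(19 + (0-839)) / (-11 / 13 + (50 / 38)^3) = -18279235 / 31919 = -572.68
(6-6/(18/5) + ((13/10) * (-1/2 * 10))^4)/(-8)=-85891/384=-223.67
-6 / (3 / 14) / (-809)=28 / 809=0.03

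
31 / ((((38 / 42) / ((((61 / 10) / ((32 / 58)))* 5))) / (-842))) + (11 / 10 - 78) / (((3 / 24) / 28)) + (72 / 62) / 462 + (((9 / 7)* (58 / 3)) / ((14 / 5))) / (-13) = -532255925435099 / 330169840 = -1612067.07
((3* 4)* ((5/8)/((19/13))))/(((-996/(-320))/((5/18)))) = 6500/14193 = 0.46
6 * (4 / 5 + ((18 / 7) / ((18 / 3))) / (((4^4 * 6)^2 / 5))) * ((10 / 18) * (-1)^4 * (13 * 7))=242.67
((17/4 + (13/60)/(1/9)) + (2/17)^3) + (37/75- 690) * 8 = -5509.85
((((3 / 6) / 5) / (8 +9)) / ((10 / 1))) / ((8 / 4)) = 1 / 3400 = 0.00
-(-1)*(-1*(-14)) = 14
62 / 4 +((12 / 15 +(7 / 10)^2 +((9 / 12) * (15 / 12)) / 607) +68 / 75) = 17.70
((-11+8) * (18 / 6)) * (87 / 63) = -87 / 7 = -12.43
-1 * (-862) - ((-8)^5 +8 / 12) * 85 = 2786085.33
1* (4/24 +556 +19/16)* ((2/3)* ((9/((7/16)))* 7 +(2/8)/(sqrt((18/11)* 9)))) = 26753* sqrt(22)/5184 +53506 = 53530.21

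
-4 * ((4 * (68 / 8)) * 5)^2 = -115600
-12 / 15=-4 / 5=-0.80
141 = 141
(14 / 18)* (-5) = -3.89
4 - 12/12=3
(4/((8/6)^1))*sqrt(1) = 3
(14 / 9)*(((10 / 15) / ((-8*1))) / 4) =-7 / 216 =-0.03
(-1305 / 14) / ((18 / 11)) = -1595 / 28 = -56.96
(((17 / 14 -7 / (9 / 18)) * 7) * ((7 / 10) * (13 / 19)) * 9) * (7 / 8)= -1026207 / 3040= -337.57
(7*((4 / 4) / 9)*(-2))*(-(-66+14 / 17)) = -101.39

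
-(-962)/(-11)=-962/11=-87.45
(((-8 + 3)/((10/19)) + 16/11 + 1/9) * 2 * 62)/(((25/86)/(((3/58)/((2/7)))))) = -14659001/23925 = -612.71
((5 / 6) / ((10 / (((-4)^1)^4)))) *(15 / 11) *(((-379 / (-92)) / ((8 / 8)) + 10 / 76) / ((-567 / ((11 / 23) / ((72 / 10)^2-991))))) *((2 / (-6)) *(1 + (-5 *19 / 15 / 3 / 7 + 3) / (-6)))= -515216000 / 25289120853927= -0.00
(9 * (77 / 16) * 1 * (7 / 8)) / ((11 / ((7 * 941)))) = 2904867 / 128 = 22694.27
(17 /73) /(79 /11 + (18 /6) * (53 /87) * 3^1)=0.02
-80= -80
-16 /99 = -0.16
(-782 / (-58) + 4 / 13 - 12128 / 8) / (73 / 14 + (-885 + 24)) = 7928662 / 4516837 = 1.76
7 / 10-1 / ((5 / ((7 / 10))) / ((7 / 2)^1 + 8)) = -91 / 100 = -0.91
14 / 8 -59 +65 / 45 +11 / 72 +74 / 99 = -14495 / 264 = -54.91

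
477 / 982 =0.49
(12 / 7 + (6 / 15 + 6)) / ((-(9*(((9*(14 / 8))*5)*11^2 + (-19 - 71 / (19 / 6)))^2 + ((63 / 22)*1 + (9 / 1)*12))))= -18044224 / 1801434187887705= -0.00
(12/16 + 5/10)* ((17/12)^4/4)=1.26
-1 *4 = -4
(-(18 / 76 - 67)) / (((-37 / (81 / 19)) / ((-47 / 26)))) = 9658359 / 694564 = 13.91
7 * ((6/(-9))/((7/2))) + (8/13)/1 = -28/39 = -0.72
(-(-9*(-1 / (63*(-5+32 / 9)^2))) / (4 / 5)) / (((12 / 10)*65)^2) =-45 / 3198832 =-0.00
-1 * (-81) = 81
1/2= 0.50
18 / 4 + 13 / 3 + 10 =113 / 6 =18.83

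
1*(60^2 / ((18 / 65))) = 13000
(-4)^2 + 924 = 940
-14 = -14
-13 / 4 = -3.25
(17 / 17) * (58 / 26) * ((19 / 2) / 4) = 5.30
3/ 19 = 0.16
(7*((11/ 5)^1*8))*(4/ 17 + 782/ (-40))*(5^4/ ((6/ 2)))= -8427650/ 17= -495744.12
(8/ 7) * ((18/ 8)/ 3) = 6/ 7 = 0.86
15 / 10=3 / 2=1.50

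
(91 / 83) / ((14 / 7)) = 91 / 166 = 0.55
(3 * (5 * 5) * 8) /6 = 100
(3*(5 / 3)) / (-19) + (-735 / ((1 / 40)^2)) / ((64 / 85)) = -29675630 / 19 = -1561875.26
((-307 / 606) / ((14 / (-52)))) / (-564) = -3991 / 1196244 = -0.00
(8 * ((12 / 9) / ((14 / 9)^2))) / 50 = 108 / 1225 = 0.09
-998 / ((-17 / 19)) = 18962 / 17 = 1115.41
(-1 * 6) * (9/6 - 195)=1161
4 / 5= 0.80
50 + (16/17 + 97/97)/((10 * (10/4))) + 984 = 439483/425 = 1034.08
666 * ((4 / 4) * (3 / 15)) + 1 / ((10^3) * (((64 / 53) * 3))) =25574453 / 192000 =133.20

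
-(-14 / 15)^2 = -196 / 225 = -0.87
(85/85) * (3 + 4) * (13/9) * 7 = 637/9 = 70.78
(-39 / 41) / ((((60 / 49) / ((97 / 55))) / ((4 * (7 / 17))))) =-432523 / 191675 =-2.26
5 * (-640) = -3200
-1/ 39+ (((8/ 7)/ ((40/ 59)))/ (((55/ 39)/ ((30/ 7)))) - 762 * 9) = -720274351/ 105105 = -6852.90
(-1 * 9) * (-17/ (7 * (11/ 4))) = 612/ 77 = 7.95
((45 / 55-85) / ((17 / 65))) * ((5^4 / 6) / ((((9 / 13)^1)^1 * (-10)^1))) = 48904375 / 10098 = 4842.98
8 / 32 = 1 / 4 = 0.25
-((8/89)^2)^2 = -4096/62742241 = -0.00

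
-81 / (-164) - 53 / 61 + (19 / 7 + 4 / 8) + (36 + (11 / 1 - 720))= -46930011 / 70028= -670.16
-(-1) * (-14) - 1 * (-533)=519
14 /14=1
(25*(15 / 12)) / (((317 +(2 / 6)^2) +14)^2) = 405 / 1420864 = 0.00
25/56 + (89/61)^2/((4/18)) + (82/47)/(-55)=5383280613/538651960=9.99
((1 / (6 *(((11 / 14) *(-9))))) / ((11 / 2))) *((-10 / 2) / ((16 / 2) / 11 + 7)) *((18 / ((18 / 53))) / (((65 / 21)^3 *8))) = 127253 / 205419500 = 0.00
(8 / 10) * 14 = 56 / 5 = 11.20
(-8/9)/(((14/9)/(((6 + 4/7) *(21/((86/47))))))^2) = -189306882/90601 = -2089.46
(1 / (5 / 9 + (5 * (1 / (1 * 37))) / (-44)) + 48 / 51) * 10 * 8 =6057664 / 27523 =220.09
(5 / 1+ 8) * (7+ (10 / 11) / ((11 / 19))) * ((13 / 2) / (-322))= -175253 / 77924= -2.25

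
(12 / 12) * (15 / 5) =3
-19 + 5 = -14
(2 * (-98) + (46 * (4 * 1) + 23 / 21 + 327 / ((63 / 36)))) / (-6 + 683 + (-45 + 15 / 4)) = 14780 / 53403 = 0.28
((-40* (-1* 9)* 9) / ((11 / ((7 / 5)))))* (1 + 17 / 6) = 17388 / 11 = 1580.73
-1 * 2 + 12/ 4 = 1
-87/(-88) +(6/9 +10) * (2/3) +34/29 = 212963/22968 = 9.27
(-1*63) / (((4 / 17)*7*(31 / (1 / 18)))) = -17 / 248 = -0.07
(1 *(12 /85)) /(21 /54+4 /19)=4104 /17425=0.24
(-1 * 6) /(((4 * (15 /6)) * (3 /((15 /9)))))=-1 /3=-0.33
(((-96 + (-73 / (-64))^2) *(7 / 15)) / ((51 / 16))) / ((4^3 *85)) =-2715209 / 1065369600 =-0.00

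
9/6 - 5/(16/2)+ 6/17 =167/136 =1.23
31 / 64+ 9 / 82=1559 / 2624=0.59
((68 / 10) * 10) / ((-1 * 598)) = -34 / 299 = -0.11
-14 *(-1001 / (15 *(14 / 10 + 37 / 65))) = 474.43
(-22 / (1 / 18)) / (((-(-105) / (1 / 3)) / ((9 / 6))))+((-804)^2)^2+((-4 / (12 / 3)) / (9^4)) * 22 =95953821782000764 / 229635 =417853645054.11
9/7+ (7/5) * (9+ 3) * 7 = 4161/35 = 118.89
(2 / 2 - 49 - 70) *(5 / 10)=-59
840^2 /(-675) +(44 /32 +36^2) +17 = 6457 /24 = 269.04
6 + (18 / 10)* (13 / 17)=7.38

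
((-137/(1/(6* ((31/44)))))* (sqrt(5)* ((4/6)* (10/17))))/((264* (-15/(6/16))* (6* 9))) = 4247* sqrt(5)/10663488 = 0.00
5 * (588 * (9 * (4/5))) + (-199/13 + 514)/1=281667/13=21666.69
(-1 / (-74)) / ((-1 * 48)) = -1 / 3552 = -0.00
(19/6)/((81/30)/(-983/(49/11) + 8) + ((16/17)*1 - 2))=-52105/17631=-2.96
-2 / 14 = -1 / 7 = -0.14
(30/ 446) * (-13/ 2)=-195/ 446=-0.44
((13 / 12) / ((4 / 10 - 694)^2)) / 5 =65 / 144324288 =0.00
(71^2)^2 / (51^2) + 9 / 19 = 482845348 / 49419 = 9770.44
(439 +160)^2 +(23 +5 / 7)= 2511773 / 7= 358824.71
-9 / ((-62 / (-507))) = -73.60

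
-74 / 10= -37 / 5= -7.40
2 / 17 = 0.12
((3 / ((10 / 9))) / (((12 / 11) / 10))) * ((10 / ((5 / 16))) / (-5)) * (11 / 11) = -158.40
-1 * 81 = -81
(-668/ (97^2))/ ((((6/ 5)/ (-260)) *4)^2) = -208.30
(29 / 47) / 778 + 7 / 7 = 36595 / 36566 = 1.00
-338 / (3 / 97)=-32786 / 3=-10928.67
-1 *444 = -444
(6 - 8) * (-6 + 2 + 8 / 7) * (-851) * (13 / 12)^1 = -110630 / 21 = -5268.10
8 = 8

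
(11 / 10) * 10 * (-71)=-781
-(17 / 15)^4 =-83521 / 50625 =-1.65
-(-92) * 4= 368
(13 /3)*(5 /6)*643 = 41795 /18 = 2321.94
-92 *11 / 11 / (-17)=5.41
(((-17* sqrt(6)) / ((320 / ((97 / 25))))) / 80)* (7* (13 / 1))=-150059* sqrt(6) / 640000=-0.57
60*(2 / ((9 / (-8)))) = -320 / 3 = -106.67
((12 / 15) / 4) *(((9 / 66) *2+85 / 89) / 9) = 1202 / 44055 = 0.03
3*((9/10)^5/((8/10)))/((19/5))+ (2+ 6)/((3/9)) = 7473147/304000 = 24.58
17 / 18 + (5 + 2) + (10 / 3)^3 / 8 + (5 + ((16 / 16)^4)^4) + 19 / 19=1057 / 54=19.57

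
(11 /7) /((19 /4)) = 0.33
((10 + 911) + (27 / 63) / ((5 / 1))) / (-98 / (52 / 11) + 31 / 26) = -209547 / 4445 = -47.14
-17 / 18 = -0.94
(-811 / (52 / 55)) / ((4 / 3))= -133815 / 208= -643.34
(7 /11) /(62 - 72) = -7 /110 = -0.06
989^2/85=978121/85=11507.31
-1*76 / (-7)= 76 / 7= 10.86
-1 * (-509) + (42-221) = 330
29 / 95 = 0.31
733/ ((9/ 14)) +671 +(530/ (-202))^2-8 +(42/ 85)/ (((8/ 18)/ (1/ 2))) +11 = 56863295921/ 31215060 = 1821.66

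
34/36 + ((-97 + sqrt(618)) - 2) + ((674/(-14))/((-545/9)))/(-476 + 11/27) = -86466026513/881791470 + sqrt(618) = -73.20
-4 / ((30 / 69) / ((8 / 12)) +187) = -0.02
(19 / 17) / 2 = 19 / 34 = 0.56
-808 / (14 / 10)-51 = -628.14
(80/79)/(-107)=-0.01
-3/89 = -0.03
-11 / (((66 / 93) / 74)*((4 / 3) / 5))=-17205 / 4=-4301.25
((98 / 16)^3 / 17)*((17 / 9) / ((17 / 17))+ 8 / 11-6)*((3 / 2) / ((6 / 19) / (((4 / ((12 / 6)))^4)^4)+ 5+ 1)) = -4792549664 / 419129271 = -11.43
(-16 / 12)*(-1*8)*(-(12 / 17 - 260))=141056 / 51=2765.80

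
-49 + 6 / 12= -97 / 2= -48.50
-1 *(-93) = 93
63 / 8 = 7.88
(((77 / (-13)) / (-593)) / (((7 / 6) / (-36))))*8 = -19008 / 7709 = -2.47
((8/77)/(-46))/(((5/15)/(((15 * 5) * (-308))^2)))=-83160000/23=-3615652.17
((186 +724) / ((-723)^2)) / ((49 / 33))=1430 / 1219701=0.00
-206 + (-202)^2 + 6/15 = 202992/5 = 40598.40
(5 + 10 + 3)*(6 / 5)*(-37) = -3996 / 5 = -799.20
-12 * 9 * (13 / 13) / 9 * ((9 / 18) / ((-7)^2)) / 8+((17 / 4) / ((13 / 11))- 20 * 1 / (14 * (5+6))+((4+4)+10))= 150307 / 7007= 21.45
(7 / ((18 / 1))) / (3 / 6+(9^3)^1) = 7 / 13131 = 0.00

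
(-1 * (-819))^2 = 670761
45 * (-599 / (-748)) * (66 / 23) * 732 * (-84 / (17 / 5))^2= 5220838476000 / 112999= 46202519.28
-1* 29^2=-841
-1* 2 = -2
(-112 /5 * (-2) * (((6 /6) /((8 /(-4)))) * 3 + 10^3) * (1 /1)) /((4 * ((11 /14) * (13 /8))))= 6262592 /715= 8758.87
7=7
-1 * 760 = -760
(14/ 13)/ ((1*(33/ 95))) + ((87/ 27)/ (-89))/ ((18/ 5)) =6371245/ 2061774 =3.09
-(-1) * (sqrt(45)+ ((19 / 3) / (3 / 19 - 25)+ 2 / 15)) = -287 / 2360+ 3 * sqrt(5) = 6.59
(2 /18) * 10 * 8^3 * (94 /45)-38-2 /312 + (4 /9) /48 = 1211317 /1053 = 1150.35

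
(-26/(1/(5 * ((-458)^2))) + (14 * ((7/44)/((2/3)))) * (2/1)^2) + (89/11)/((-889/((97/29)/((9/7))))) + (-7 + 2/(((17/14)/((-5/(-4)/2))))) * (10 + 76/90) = -845144493539356/30992445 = -27269371.41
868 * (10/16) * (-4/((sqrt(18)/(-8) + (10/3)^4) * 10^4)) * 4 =-22498560/3199940951 - 8542422 * sqrt(2)/399992618875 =-0.01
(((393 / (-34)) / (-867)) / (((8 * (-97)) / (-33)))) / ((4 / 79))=341517 / 30499904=0.01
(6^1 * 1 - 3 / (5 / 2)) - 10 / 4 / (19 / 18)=231 / 95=2.43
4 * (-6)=-24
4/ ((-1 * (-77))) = 4/ 77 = 0.05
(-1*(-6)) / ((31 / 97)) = 582 / 31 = 18.77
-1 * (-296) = 296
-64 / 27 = -2.37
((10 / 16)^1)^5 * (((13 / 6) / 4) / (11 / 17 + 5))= 690625 / 75497472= 0.01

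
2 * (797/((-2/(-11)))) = 8767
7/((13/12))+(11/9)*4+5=1913/117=16.35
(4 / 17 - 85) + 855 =13094 / 17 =770.24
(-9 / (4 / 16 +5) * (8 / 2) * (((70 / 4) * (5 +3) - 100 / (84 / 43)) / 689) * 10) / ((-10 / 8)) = 238720 / 33761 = 7.07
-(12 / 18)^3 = -8 / 27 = -0.30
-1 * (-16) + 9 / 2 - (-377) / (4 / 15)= 5737 / 4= 1434.25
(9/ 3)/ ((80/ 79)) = 237/ 80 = 2.96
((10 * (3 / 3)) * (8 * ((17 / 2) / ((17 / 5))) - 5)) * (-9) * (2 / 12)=-225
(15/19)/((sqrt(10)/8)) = 12 *sqrt(10)/19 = 2.00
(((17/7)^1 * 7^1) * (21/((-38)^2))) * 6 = 1071/722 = 1.48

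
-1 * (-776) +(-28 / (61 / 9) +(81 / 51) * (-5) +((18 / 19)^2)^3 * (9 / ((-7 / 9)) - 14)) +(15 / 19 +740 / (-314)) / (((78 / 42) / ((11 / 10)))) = 1037870793174458883 / 1394027696830678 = 744.51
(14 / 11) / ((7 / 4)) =8 / 11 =0.73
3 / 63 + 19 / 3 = 134 / 21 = 6.38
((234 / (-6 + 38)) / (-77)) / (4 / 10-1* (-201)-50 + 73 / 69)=-3105 / 4984672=-0.00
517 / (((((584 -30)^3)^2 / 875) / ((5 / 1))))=2261875 / 28910698749983296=0.00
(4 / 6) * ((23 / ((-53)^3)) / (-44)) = 23 / 9825882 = 0.00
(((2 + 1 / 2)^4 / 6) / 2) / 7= 625 / 1344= 0.47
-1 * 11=-11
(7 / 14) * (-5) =-5 / 2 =-2.50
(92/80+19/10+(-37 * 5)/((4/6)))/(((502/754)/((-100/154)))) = 940615/3514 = 267.68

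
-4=-4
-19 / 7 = -2.71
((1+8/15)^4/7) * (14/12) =0.92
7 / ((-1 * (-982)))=7 / 982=0.01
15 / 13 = 1.15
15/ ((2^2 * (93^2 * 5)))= 1/ 11532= 0.00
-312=-312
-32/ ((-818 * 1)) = 16/ 409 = 0.04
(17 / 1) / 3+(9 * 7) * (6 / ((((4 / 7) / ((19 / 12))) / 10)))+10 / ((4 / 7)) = 10496.92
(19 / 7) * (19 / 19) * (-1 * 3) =-57 / 7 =-8.14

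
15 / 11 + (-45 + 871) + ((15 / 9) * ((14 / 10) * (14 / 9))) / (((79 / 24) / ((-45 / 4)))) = 708199 / 869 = 814.96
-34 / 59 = -0.58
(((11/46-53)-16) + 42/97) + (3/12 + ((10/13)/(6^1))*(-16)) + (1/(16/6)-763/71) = -3978431185/49421112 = -80.50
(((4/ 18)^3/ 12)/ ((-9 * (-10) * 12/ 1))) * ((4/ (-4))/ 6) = -1/ 7085880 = -0.00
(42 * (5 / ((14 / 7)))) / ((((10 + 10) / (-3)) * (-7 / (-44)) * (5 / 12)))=-1188 / 5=-237.60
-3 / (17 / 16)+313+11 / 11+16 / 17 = 5306 / 17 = 312.12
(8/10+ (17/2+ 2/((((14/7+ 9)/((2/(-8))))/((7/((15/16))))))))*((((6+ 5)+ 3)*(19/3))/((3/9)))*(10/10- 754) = -98713531/55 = -1794791.47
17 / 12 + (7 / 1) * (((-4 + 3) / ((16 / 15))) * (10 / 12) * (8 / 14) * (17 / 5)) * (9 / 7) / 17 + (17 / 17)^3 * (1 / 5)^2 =2743 / 4200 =0.65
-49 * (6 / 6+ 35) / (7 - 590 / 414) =-182574 / 577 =-316.42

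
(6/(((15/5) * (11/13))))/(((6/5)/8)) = 520/33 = 15.76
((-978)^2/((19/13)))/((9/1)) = 1381588/19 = 72715.16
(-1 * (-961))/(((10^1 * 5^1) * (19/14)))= 6727/475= 14.16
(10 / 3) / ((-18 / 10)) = -50 / 27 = -1.85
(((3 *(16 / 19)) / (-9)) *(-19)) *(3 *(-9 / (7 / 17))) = -2448 / 7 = -349.71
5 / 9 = 0.56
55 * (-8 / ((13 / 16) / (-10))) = 70400 / 13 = 5415.38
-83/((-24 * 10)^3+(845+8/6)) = 0.00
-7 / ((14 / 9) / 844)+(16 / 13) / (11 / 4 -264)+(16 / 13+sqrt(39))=-51579174 / 13585+sqrt(39)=-3790.53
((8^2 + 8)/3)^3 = 13824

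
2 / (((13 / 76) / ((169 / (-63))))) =-1976 / 63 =-31.37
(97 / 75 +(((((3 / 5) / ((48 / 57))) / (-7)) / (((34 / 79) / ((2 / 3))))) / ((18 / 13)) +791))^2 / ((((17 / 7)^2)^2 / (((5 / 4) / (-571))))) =-22573669021396642681 / 571589992355328000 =-39.49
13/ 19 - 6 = -101/ 19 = -5.32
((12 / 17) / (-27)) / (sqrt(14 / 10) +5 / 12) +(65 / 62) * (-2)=-2914745 / 1396023 - 64 * sqrt(35) / 15011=-2.11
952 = 952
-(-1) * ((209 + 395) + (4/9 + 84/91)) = 70828/117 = 605.37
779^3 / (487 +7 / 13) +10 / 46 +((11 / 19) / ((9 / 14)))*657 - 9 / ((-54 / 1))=4030821140542 / 4154559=970216.37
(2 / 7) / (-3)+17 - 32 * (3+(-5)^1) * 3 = 4387 / 21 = 208.90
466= 466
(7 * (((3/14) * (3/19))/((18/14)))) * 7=1.29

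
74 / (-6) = -37 / 3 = -12.33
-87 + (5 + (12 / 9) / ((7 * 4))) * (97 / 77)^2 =-9834929 / 124509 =-78.99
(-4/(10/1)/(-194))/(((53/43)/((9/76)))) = 387/1953580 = 0.00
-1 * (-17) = 17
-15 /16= -0.94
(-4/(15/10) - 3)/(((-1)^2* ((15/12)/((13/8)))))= -221/30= -7.37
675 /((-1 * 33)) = -225 /11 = -20.45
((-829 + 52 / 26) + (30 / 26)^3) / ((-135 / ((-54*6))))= -21762528 / 10985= -1981.11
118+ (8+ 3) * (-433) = -4645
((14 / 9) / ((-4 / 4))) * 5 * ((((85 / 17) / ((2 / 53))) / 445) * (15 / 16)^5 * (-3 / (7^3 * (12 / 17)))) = 380109375 / 18291359744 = 0.02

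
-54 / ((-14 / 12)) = 324 / 7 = 46.29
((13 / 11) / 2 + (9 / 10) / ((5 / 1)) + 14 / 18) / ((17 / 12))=15332 / 14025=1.09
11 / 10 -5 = -39 / 10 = -3.90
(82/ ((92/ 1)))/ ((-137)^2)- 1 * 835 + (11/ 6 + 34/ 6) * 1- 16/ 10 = -1789558356/ 2158435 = -829.10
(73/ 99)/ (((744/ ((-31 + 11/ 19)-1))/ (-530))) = 3849655/ 233244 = 16.50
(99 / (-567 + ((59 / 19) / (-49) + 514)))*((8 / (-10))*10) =368676 / 24701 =14.93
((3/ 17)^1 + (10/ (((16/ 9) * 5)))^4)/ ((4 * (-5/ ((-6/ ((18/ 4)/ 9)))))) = 74295/ 69632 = 1.07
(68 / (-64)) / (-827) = 17 / 13232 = 0.00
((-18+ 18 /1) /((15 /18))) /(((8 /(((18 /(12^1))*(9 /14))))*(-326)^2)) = 0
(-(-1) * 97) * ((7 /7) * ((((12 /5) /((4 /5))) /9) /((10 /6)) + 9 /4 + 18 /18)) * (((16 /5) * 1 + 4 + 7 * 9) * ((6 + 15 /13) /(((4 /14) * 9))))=13071429 /200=65357.14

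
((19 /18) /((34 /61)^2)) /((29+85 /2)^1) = 70699 /1487772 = 0.05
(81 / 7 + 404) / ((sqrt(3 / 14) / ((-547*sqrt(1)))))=-1591223*sqrt(42) / 21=-491062.08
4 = 4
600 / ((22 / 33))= 900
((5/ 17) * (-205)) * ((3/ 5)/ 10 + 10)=-20623/ 34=-606.56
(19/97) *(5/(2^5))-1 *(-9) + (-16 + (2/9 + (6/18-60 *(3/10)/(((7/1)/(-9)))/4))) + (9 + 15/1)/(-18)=-383567/195552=-1.96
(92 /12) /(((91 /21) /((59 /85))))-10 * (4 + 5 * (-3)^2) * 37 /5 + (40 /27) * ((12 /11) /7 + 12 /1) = -920644363 /255255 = -3606.76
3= 3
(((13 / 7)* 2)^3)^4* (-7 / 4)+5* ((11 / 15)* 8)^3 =-16102288943848661504 / 1334695551525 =-12064390.96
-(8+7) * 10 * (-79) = 11850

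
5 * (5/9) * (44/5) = 220/9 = 24.44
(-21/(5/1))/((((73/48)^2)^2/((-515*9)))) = 103338934272/28398241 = 3638.92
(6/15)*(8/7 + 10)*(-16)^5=-4673653.03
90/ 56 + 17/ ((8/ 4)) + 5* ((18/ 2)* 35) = 44383/ 28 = 1585.11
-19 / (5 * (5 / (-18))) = 342 / 25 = 13.68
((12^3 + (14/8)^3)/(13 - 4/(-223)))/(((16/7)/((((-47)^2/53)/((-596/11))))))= -4207846530965/93900763136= -44.81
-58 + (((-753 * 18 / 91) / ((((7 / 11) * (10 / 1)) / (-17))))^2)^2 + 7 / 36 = 92857902285080931745998211 / 3704590830622500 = 25065629790.34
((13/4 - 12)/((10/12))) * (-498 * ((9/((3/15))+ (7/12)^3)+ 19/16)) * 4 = 46570055/48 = 970209.48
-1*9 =-9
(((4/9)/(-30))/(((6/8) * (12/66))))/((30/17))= -374/6075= -0.06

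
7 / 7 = 1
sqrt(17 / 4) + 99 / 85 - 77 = -6446 / 85 + sqrt(17) / 2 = -73.77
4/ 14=2/ 7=0.29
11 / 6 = 1.83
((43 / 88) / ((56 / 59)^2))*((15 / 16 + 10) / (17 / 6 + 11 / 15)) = 56131125 / 33746944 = 1.66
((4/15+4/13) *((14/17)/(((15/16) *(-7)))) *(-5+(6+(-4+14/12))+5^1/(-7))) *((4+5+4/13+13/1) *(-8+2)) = -3177472/129285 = -24.58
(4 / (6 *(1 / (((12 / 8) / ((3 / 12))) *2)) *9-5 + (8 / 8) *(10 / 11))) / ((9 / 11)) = 968 / 81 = 11.95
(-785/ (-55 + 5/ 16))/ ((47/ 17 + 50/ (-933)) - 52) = -39842832/ 136809925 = -0.29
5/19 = 0.26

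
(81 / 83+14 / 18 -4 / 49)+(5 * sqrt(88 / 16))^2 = 139.17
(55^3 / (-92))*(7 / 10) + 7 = -231637 / 184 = -1258.90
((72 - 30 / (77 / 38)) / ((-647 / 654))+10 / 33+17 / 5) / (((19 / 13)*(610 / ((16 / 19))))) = -0.05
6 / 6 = 1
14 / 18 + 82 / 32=481 / 144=3.34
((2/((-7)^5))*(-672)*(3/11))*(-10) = -5760/26411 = -0.22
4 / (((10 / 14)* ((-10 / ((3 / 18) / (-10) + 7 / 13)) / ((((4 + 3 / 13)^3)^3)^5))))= -47217551586722628497939301150457477067908475259150463898549787700176239013671875 / 10460331703633494863985332768922716638017126572191254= -4513963125119748035007103000.00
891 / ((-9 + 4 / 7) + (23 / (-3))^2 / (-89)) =-4995837 / 50962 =-98.03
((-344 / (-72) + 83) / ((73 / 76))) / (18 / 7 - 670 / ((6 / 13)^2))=-840560 / 28906613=-0.03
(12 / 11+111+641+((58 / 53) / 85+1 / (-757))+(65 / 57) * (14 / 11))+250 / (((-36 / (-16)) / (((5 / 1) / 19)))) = 5027836827071 / 6414746085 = 783.79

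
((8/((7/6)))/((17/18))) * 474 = 409536/119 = 3441.48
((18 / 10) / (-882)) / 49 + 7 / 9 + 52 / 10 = 1291729 / 216090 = 5.98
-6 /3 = -2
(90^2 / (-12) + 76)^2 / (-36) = -358801 / 36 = -9966.69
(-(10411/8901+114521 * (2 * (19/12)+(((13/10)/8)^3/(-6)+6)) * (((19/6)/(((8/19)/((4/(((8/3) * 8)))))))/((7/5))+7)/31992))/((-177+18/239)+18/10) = 255482071982600409439/169540599638340403200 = 1.51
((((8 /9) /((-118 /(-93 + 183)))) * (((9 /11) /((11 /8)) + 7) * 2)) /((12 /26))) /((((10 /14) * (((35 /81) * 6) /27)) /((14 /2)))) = -81287388 /35695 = -2277.28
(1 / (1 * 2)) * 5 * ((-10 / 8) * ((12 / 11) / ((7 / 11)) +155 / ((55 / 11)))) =-5725 / 56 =-102.23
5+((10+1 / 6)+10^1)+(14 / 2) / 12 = 103 / 4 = 25.75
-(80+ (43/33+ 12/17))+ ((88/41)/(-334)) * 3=-315083981/3841167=-82.03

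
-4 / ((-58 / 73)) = 146 / 29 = 5.03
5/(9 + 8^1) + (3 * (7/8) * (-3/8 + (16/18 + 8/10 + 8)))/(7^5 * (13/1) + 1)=1049160607/3565789440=0.29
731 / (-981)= -731 / 981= -0.75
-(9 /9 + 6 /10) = -1.60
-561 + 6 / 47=-26361 / 47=-560.87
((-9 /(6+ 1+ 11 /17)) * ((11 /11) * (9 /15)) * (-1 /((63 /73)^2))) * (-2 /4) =-0.47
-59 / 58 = -1.02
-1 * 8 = -8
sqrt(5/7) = 0.85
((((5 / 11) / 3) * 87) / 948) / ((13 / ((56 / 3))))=2030 / 101673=0.02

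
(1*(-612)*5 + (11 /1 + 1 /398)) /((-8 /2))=1213501 /1592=762.25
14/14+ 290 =291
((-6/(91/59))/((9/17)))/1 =-2006/273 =-7.35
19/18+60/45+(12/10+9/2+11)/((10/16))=13099/450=29.11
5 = 5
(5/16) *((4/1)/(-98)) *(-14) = 5/28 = 0.18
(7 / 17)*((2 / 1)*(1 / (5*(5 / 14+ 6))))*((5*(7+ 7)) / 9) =2744 / 13617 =0.20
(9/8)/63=1/56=0.02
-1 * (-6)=6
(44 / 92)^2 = 121 / 529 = 0.23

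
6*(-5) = -30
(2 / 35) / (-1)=-0.06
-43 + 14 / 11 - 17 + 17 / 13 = -8211 / 143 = -57.42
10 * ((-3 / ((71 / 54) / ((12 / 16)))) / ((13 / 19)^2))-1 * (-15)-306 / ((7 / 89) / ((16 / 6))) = -10396.41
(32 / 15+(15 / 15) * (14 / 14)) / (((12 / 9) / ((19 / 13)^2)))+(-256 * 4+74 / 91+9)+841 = -3978831 / 23660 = -168.17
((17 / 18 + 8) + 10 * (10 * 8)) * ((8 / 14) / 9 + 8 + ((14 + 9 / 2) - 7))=35892865 / 2268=15825.78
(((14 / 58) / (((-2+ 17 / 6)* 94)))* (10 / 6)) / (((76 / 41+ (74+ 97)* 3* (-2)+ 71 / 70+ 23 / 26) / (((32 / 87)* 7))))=-14625520 / 1130671376553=-0.00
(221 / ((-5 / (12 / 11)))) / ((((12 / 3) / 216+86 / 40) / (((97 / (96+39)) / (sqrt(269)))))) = -1028976 * sqrt(269) / 17324945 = -0.97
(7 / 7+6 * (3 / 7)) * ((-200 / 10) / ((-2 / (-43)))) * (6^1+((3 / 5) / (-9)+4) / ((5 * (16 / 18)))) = -296055 / 28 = -10573.39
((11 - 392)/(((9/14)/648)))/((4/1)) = -96012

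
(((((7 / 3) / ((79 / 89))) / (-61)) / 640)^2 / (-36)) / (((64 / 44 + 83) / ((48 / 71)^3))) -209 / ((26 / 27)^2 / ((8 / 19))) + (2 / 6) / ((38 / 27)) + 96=39792247199195568926191 / 29752685005626031378800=1.34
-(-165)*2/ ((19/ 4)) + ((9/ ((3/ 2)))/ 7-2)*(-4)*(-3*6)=-1704/ 133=-12.81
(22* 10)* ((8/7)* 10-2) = 14520/7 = 2074.29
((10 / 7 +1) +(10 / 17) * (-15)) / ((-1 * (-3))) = -761 / 357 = -2.13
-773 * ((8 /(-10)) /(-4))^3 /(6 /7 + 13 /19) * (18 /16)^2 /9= -925281 /1640000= -0.56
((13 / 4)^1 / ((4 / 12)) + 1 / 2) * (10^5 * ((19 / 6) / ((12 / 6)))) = 4868750 / 3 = 1622916.67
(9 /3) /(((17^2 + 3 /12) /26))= 24 /89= 0.27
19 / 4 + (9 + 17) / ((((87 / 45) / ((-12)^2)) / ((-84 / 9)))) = -2096089 / 116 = -18069.73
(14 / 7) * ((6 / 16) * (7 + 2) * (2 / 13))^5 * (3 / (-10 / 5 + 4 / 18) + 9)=129140163 / 233971712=0.55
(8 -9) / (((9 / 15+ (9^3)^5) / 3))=-5 / 343151886824416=-0.00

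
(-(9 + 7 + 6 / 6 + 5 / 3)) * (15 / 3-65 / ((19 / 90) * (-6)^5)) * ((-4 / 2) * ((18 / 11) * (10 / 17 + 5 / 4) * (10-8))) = 36194375 / 31977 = 1131.89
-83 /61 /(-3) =83 /183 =0.45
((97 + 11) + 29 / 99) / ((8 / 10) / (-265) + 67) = 14205325 / 8788329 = 1.62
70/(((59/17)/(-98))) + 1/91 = -10612361/5369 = -1976.60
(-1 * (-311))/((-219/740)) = -230140/219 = -1050.87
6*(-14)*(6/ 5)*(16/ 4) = -2016/ 5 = -403.20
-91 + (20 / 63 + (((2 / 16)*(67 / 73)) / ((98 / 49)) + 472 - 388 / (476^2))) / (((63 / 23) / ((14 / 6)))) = 1251556221649 / 4019231664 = 311.39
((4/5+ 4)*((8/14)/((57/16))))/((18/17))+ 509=509.73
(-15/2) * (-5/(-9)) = -25/6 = -4.17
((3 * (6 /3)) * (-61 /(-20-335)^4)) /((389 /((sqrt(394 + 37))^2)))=-0.00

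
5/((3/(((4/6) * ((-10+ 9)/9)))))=-10/81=-0.12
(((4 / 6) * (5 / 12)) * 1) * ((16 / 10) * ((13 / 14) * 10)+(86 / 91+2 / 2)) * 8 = 30580 / 819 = 37.34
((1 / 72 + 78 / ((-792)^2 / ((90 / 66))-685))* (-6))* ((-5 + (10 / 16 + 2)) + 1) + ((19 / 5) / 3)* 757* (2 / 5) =704878220447 / 1837234400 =383.66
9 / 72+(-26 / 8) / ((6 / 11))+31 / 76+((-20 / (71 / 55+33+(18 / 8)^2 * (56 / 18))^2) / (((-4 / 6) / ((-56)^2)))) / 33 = -118461674197 / 27633162468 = -4.29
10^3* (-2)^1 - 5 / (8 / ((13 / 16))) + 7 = -255169 / 128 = -1993.51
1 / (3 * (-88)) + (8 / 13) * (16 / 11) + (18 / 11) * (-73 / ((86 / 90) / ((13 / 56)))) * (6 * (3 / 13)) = -40588501 / 1033032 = -39.29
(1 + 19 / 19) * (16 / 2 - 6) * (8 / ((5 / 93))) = 2976 / 5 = 595.20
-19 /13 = -1.46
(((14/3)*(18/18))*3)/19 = 14/19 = 0.74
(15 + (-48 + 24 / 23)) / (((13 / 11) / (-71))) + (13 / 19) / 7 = 76350542 / 39767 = 1919.95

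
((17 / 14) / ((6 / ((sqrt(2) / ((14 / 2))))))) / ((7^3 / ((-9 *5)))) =-255 *sqrt(2) / 67228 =-0.01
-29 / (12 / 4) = -29 / 3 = -9.67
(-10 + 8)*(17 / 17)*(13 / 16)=-13 / 8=-1.62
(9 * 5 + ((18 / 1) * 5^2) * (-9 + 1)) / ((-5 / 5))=3555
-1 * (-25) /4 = 25 /4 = 6.25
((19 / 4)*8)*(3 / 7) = 114 / 7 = 16.29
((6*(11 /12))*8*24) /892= 264 /223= 1.18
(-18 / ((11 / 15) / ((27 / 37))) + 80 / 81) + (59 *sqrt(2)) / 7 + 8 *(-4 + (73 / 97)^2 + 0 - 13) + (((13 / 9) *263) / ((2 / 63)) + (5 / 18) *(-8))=59 *sqrt(2) / 7 + 7330256012351 / 620373006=11827.80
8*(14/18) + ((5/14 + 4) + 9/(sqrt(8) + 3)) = 4735/126 - 18*sqrt(2) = 12.12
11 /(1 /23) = 253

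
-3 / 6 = -1 / 2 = -0.50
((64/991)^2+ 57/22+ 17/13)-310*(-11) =958880507831/280875166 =3413.90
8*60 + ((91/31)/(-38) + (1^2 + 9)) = 577129/1178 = 489.92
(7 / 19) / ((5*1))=7 / 95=0.07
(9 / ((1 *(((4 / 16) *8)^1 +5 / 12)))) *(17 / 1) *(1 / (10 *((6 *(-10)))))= -153 / 1450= -0.11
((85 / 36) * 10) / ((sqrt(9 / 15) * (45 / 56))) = 2380 * sqrt(15) / 243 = 37.93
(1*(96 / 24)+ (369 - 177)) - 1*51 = 145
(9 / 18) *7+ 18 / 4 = 8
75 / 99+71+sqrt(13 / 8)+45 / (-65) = sqrt(26) / 4+30487 / 429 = 72.34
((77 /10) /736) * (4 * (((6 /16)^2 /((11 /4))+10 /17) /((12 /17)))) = 13391 /353280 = 0.04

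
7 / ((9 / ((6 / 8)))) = 7 / 12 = 0.58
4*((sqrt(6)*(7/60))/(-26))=-7*sqrt(6)/390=-0.04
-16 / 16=-1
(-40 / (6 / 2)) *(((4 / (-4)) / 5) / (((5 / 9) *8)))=3 / 5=0.60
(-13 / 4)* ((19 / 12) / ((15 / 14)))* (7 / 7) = -1729 / 360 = -4.80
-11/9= -1.22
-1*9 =-9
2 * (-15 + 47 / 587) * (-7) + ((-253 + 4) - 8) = -28247 / 587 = -48.12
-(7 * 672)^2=-22127616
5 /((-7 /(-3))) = 2.14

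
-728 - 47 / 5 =-3687 / 5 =-737.40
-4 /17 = -0.24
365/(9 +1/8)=40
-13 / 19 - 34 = -659 / 19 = -34.68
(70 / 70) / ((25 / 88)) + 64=1688 / 25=67.52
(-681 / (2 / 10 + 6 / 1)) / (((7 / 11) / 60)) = -2247300 / 217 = -10356.22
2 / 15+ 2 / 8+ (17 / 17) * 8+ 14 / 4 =11.88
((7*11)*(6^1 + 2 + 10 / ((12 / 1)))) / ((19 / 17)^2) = 1179409 / 2166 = 544.51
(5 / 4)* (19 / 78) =95 / 312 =0.30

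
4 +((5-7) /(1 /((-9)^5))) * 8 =944788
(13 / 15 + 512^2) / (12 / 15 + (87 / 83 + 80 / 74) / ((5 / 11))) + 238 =12135831365 / 252639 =48036.25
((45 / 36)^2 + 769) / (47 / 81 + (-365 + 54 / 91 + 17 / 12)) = -90877059 / 42741148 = -2.13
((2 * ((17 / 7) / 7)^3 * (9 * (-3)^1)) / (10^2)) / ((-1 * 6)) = 44217 / 11764900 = 0.00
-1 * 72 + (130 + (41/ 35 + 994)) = 36861/ 35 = 1053.17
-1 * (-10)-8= 2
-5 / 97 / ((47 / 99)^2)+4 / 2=379541 / 214273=1.77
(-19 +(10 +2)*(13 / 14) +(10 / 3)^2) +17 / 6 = 767 / 126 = 6.09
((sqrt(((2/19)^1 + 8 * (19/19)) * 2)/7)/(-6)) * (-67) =67 * sqrt(1463)/399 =6.42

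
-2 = -2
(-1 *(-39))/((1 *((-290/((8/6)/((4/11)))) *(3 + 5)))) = -143/2320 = -0.06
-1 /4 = -0.25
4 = 4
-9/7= -1.29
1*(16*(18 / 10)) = 144 / 5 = 28.80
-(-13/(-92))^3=-2197/778688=-0.00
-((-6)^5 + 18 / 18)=7775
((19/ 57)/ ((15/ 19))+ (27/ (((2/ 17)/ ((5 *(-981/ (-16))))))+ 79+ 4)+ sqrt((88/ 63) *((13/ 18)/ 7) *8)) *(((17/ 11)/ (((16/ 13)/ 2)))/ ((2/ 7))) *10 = 1105 *sqrt(286)/ 198+ 14265154631/ 2304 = 6191567.74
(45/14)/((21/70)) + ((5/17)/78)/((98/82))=696355/64974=10.72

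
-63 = -63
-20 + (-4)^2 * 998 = 15948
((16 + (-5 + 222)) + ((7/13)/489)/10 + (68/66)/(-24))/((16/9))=977399807/7458880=131.04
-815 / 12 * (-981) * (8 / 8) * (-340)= -22652925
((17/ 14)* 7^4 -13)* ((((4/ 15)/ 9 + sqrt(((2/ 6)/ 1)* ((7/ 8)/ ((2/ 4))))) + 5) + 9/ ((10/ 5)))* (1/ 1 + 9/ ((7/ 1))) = 7740* sqrt(21)/ 7 + 442556/ 7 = 68289.31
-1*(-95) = 95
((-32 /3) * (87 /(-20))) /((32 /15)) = 21.75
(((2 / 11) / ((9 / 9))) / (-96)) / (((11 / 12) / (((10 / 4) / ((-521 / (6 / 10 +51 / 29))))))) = 0.00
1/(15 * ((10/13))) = 13/150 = 0.09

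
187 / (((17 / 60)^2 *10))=3960 / 17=232.94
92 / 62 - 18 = -512 / 31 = -16.52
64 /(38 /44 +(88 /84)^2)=620928 /19027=32.63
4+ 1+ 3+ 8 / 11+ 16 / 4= 140 / 11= 12.73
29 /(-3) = -29 /3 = -9.67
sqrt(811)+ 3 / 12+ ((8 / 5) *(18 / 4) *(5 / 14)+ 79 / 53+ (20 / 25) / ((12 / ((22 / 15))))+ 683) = sqrt(811)+ 229526123 / 333900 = 715.89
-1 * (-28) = 28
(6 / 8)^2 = 9 / 16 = 0.56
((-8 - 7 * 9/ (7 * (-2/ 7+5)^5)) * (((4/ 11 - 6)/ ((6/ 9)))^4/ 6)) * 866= -13917512595199039/ 2357947691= -5902383.95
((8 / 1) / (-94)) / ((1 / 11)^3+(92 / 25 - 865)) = 66550 / 673519353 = 0.00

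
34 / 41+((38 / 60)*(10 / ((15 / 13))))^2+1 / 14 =36066091 / 1162350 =31.03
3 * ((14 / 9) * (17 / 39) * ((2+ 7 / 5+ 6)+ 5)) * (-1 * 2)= -3808 / 65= -58.58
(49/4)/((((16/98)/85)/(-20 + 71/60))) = -46082393/384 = -120006.23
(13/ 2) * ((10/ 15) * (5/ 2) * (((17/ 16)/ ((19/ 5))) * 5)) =15.15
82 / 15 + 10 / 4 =239 / 30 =7.97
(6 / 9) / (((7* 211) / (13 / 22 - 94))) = -685 / 16247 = -0.04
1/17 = 0.06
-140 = -140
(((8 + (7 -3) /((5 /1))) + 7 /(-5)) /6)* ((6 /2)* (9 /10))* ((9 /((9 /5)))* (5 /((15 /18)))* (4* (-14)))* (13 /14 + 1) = -53946 /5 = -10789.20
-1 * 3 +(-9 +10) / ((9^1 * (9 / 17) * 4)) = -955 / 324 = -2.95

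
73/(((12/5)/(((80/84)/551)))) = 0.05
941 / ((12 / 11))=10351 / 12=862.58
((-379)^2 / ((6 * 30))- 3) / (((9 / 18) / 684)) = 5437838 / 5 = 1087567.60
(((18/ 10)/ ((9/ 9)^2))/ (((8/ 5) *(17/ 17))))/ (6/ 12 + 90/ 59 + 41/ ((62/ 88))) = 5487/ 293708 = 0.02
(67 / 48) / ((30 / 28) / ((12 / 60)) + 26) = 469 / 10536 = 0.04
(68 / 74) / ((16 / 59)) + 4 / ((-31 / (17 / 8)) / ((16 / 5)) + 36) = 1112463 / 316424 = 3.52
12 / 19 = 0.63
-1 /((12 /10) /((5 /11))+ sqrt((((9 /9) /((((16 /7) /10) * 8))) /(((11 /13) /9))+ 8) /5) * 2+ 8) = -1170400 /11237181+ 500 * sqrt(534985) /11237181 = -0.07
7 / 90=0.08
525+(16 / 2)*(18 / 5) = 2769 / 5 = 553.80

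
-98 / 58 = -49 / 29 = -1.69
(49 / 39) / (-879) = -49 / 34281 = -0.00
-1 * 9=-9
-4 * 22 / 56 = -11 / 7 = -1.57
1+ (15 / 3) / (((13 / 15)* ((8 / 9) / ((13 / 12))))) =257 / 32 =8.03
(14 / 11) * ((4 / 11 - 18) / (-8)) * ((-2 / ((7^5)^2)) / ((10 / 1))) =-97 / 48827864470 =-0.00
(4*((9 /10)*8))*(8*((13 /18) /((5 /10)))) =1664 /5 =332.80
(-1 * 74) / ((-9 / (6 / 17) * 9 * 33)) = 148 / 15147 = 0.01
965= 965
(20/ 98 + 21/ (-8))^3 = -854670349/ 60236288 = -14.19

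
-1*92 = -92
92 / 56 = 23 / 14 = 1.64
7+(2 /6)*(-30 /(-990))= 694 /99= 7.01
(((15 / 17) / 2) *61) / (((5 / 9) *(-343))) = -1647 / 11662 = -0.14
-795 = -795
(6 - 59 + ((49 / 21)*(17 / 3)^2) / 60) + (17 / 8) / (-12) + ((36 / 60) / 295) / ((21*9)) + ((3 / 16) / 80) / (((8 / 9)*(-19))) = -1689911486587 / 32543078400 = -51.93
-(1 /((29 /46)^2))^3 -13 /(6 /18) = -32672406415 /594823321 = -54.93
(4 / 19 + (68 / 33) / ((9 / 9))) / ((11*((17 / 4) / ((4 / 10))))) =11392 / 586245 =0.02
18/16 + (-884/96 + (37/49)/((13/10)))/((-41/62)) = 14.17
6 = 6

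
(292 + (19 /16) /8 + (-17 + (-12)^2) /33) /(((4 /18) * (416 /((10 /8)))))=18754365 /4685824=4.00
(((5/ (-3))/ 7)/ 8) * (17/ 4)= -85/ 672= -0.13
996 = 996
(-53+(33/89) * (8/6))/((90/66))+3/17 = -869846/22695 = -38.33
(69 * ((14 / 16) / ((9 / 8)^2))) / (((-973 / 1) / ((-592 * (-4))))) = -435712 / 3753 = -116.10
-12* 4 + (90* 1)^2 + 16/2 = 8060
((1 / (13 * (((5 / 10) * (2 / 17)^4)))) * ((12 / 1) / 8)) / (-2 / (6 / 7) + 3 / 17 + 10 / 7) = -89450991 / 54080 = -1654.05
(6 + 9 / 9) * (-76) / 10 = -266 / 5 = -53.20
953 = 953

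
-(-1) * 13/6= 13/6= 2.17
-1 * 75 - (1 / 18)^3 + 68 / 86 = -18609955 / 250776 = -74.21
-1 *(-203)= 203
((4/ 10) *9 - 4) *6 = -12/ 5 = -2.40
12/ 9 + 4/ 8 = 11/ 6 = 1.83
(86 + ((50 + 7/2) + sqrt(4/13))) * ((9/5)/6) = 3 * sqrt(13)/65 + 837/20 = 42.02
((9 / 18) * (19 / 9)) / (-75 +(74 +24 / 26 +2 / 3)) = 247 / 138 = 1.79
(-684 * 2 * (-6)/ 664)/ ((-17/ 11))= -8.00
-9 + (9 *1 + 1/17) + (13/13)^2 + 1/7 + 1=262/119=2.20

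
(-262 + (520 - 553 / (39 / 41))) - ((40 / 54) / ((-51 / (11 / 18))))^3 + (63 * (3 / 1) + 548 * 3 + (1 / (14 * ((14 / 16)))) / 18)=1830390596225526854 / 1212463801385109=1509.65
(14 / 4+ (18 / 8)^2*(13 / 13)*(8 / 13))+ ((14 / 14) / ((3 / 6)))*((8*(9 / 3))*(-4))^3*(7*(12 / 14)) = -138018730 / 13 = -10616825.38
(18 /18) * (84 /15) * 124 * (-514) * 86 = -30695257.60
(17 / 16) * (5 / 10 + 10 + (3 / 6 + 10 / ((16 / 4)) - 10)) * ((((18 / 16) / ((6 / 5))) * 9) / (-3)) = -5355 / 512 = -10.46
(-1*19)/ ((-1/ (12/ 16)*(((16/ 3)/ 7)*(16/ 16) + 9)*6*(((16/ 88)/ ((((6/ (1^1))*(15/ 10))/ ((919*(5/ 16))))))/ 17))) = 671517/ 941975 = 0.71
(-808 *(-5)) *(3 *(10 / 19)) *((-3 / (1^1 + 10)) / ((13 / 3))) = -1090800 / 2717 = -401.47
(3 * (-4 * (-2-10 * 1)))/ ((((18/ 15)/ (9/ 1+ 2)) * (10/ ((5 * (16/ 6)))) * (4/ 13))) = 5720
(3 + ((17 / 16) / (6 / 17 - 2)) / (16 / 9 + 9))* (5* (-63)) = -5749515 / 6208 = -926.15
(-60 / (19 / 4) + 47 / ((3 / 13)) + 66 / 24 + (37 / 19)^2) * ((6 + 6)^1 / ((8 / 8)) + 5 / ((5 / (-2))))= 4279525 / 2166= 1975.77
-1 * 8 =-8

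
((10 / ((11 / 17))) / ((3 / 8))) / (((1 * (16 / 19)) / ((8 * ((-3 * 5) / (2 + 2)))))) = -16150 / 11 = -1468.18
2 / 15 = 0.13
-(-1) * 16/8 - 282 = -280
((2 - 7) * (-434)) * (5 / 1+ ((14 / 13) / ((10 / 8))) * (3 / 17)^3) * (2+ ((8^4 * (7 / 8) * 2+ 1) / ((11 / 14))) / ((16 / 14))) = 121860893210301 / 1405118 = 86726448.04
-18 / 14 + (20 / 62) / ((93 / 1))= -25877 / 20181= -1.28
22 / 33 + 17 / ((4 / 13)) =671 / 12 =55.92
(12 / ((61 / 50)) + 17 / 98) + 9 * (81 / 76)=4452787 / 227164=19.60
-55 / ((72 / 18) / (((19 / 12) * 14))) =-7315 / 24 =-304.79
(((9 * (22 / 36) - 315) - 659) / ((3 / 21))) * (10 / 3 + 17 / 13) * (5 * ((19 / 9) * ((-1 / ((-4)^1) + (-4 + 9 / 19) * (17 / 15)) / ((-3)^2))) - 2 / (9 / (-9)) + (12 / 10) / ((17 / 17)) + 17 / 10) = -464217397 / 29160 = -15919.66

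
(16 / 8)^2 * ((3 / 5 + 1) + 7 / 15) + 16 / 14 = 988 / 105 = 9.41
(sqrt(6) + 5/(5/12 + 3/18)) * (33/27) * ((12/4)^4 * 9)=891 * sqrt(6) + 53460/7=9819.64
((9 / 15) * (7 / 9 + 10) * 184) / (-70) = -17.00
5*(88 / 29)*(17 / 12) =1870 / 87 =21.49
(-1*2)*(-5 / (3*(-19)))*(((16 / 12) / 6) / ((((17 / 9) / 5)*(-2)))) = 50 / 969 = 0.05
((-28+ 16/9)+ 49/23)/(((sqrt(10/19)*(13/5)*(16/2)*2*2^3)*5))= -4987*sqrt(190)/3444480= -0.02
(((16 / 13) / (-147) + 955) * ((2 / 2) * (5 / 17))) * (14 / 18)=9124945 / 41769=218.46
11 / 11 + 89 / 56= 145 / 56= 2.59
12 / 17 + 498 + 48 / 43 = 365370 / 731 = 499.82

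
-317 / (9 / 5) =-1585 / 9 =-176.11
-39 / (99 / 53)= -689 / 33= -20.88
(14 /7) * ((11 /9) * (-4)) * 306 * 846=-2531232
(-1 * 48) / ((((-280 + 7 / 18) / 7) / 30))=25920 / 719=36.05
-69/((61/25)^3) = -1078125/226981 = -4.75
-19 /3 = -6.33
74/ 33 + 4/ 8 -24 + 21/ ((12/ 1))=-2575/ 132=-19.51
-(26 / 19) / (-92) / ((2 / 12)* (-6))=-13 / 874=-0.01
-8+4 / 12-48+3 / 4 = -659 / 12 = -54.92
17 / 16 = 1.06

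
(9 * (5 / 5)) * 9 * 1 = 81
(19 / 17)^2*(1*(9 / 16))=3249 / 4624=0.70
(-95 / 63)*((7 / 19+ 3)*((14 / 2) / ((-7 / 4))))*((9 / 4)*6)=1920 / 7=274.29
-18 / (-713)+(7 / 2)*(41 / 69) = 9005 / 4278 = 2.10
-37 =-37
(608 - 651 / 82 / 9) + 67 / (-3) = 143857 / 246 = 584.78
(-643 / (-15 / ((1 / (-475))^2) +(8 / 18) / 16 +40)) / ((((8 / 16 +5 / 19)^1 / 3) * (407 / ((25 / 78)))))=10995300 / 18694403056901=0.00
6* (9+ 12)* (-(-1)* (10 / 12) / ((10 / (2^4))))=168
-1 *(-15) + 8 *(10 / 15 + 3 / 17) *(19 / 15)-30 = -4939 / 765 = -6.46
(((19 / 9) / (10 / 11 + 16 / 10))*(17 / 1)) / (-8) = -17765 / 9936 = -1.79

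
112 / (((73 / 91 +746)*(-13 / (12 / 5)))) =-0.03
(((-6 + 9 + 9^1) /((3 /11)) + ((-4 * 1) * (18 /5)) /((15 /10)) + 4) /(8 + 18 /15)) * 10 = 960 /23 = 41.74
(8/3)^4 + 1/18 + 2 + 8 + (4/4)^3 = 9983/162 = 61.62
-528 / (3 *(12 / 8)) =-352 / 3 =-117.33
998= 998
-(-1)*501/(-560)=-501/560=-0.89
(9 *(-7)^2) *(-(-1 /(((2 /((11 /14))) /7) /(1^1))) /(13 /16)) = 19404 /13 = 1492.62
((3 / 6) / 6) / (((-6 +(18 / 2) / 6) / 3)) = -1 / 18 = -0.06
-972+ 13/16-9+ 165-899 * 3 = -56195/16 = -3512.19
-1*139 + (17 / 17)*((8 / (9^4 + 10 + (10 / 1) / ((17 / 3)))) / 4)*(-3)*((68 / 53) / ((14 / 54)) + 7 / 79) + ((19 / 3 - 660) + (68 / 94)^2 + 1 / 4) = -68745486413465153 / 86811042122364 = -791.90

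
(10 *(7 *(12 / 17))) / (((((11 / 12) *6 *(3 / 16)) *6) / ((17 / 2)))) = 2240 / 33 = 67.88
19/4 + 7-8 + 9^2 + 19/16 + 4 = 1439/16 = 89.94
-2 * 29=-58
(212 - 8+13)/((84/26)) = 403/6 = 67.17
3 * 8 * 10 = 240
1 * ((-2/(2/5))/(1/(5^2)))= -125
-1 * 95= -95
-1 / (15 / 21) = -7 / 5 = -1.40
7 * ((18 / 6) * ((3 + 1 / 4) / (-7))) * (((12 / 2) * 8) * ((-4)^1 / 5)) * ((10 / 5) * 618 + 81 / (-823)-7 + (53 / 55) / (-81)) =460096.30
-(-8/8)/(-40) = -1/40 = -0.02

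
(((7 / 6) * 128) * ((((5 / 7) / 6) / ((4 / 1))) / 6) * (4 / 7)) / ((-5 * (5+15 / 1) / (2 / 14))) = -0.00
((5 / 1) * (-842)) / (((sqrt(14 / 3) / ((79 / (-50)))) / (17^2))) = 9611851 * sqrt(42) / 70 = 889884.49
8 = 8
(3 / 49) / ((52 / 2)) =3 / 1274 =0.00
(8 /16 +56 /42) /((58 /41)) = 451 /348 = 1.30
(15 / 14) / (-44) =-15 / 616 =-0.02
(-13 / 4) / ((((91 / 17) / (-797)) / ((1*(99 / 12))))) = 447117 / 112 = 3992.12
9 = 9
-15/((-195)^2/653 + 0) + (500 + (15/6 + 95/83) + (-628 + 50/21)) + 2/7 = -51316243/420810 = -121.95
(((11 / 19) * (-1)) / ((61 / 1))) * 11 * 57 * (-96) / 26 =17424 / 793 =21.97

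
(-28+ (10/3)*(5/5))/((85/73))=-5402/255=-21.18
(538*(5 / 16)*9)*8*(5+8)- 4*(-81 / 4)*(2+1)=157608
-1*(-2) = 2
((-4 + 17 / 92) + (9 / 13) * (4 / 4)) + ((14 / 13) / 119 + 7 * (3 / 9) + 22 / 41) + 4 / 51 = -137971 / 833612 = -0.17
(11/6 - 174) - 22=-1165/6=-194.17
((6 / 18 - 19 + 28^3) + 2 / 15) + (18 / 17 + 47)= 5605289 / 255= 21981.53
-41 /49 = -0.84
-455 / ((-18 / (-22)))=-5005 / 9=-556.11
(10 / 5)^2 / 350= 2 / 175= 0.01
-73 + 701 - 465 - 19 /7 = 1122 /7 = 160.29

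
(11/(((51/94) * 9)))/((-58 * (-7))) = 517/93177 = 0.01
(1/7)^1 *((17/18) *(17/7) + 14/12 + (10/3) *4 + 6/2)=1247/441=2.83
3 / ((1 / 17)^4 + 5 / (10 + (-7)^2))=14783217 / 417664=35.39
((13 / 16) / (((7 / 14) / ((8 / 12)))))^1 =1.08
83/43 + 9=470/43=10.93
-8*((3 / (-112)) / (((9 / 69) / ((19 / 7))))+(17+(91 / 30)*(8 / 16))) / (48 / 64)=-422402 / 2205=-191.57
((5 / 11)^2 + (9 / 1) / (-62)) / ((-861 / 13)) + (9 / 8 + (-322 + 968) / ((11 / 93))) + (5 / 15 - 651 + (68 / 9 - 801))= 311488177541 / 77510664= 4018.65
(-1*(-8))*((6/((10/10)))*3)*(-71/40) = -1278/5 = -255.60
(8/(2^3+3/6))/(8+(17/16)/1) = 256/2465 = 0.10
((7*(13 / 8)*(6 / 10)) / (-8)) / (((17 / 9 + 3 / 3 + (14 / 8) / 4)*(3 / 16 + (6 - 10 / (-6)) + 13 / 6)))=-2268 / 88615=-0.03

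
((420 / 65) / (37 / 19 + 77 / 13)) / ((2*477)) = 133 / 154548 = 0.00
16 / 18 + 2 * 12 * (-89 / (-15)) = 6448 / 45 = 143.29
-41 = -41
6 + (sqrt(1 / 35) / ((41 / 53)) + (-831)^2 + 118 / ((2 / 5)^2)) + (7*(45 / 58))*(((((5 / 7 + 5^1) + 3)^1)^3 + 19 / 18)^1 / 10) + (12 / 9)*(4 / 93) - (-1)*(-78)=53*sqrt(35) / 1435 + 2193485634421 / 3171672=691586.75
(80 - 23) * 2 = 114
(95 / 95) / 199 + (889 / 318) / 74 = 200443 / 4682868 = 0.04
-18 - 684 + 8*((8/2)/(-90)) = -31606/45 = -702.36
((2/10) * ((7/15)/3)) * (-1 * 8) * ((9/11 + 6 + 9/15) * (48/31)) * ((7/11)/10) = -426496/2344375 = -0.18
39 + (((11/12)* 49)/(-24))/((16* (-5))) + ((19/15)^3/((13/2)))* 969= 341.99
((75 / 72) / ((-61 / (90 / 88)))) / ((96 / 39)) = -4875 / 687104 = -0.01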